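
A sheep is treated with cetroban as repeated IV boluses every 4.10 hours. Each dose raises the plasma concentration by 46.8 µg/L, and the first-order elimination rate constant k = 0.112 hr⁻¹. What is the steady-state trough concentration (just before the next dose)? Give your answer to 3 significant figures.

Fraction remaining after one interval: e^(−kτ) = e^(−0.1120 × 4.10) = 0.6318
R = 1 / (1 − 0.6318) = 2.716
Css,max = 46.8 × 2.716 = 127.1 µg/L
Css,min = Css,max × e^(−kτ) = 127.1 × 0.6318 ≈ 80.3 µg/L

80.3 µg/L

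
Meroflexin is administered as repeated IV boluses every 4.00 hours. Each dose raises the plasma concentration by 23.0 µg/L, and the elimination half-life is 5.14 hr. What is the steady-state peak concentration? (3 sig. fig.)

k = ln 2 / 5.14 = 0.1349 hr⁻¹
Fraction remaining after one interval: e^(−kτ) = e^(−0.1349 × 4.00) = 0.5831
R = 1 / (1 − 0.5831) = 2.399
Css,max = 23.0 × 2.399 ≈ 55.2 µg/L

55.2 µg/L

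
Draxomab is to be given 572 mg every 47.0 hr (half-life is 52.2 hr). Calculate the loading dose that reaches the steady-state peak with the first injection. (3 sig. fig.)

k = ln 2 / 52.2 = 0.01328 hr⁻¹
Accumulation ratio R = 1 / (1 − e^(−kτ)) = 1 / (1 − e^(−0.01328×47.0)) = 1 / (1 − 0.5357) = 2.154
Loading dose = maintenance dose × R = 572 × 2.154 ≈ 1230 mg

1230 mg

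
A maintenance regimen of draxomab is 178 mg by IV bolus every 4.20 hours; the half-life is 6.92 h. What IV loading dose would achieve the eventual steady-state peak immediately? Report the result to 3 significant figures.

518 mg

k = ln 2 / 6.92 = 0.1002 h⁻¹
Accumulation ratio R = 1 / (1 − e^(−kτ)) = 1 / (1 − e^(−0.1002×4.20)) = 1 / (1 − 0.6566) = 2.912
Loading dose = maintenance dose × R = 178 × 2.912 ≈ 518 mg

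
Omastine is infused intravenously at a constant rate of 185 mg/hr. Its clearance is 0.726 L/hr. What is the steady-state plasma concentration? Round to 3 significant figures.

255 mg/L

Css = infusion rate / CL = 185 / 0.726 ≈ 255 mg/L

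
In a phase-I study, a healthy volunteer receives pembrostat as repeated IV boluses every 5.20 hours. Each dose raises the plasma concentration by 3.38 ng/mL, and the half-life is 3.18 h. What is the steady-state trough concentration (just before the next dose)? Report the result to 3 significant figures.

k = ln 2 / 3.18 = 0.2180 h⁻¹
Fraction remaining after one interval: e^(−kτ) = e^(−0.2180 × 5.20) = 0.3219
R = 1 / (1 − 0.3219) = 1.475
Css,max = 3.38 × 1.475 = 4.985 ng/mL
Css,min = Css,max × e^(−kτ) = 4.985 × 0.3219 ≈ 1.60 ng/mL

1.60 ng/mL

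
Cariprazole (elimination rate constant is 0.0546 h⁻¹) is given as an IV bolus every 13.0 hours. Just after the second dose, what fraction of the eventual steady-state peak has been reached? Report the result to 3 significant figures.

f_n = 1 − e^(−nkτ) = 1 − e^(−2 × 0.05460 × 13.0) = 1 − e^(−1.420) = 1 − 0.2418 ≈ 0.758

0.758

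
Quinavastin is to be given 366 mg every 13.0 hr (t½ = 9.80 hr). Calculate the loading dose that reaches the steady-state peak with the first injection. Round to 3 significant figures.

609 mg

k = ln 2 / 9.80 = 0.07073 hr⁻¹
Accumulation ratio R = 1 / (1 − e^(−kτ)) = 1 / (1 − e^(−0.07073×13.0)) = 1 / (1 − 0.3987) = 1.663
Loading dose = maintenance dose × R = 366 × 1.663 ≈ 609 mg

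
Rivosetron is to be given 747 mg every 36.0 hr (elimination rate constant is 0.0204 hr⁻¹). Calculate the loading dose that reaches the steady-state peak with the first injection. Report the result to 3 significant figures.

1440 mg

Accumulation ratio R = 1 / (1 − e^(−kτ)) = 1 / (1 − e^(−0.02040×36.0)) = 1 / (1 − 0.4798) = 1.922
Loading dose = maintenance dose × R = 747 × 1.922 ≈ 1440 mg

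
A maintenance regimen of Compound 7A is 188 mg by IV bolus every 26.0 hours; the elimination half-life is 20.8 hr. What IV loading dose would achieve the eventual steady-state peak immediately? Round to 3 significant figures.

324 mg

k = ln 2 / 20.8 = 0.03332 hr⁻¹
Accumulation ratio R = 1 / (1 − e^(−kτ)) = 1 / (1 − e^(−0.03332×26.0)) = 1 / (1 − 0.4204) = 1.725
Loading dose = maintenance dose × R = 188 × 1.725 ≈ 324 mg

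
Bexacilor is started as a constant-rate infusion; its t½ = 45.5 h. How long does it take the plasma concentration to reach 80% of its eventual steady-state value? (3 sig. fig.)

106 hours

k = ln 2 / 45.5 = 0.01523 h⁻¹
f = 1 − e^(−kt)  ⇒  t = −ln(1 − f) / k
t = −ln(1 − 0.8) / 0.01523 = 1.609 / 0.01523 ≈ 106 hours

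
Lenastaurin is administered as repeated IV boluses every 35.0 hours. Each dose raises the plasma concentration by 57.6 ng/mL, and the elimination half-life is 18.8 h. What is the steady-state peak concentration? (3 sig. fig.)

k = ln 2 / 18.8 = 0.03687 h⁻¹
Fraction remaining after one interval: e^(−kτ) = e^(−0.03687 × 35.0) = 0.2752
R = 1 / (1 − 0.2752) = 1.380
Css,max = 57.6 × 1.380 ≈ 79.5 ng/mL

79.5 ng/mL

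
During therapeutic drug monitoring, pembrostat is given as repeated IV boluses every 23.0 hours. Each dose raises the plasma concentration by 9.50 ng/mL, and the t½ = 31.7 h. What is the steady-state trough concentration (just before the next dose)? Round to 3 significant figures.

14.5 ng/mL

k = ln 2 / 31.7 = 0.02187 h⁻¹
Fraction remaining after one interval: e^(−kτ) = e^(−0.02187 × 23.0) = 0.6048
R = 1 / (1 − 0.6048) = 2.530
Css,max = 9.50 × 2.530 = 24.04 ng/mL
Css,min = Css,max × e^(−kτ) = 24.04 × 0.6048 ≈ 14.5 ng/mL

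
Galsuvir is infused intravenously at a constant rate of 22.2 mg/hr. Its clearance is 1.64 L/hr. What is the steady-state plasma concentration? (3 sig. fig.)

Css = infusion rate / CL = 22.2 / 1.64 ≈ 13.5 mg/L

13.5 mg/L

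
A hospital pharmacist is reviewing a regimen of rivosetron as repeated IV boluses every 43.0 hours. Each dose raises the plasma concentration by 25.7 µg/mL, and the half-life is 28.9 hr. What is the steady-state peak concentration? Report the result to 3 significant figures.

39.9 µg/mL

k = ln 2 / 28.9 = 0.02398 hr⁻¹
Fraction remaining after one interval: e^(−kτ) = e^(−0.02398 × 43.0) = 0.3565
R = 1 / (1 − 0.3565) = 1.554
Css,max = 25.7 × 1.554 ≈ 39.9 µg/mL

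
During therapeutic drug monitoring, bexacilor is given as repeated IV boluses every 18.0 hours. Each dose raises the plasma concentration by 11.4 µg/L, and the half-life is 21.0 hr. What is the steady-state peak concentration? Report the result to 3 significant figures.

k = ln 2 / 21.0 = 0.03301 hr⁻¹
Fraction remaining after one interval: e^(−kτ) = e^(−0.03301 × 18.0) = 0.5520
R = 1 / (1 − 0.5520) = 2.232
Css,max = 11.4 × 2.232 ≈ 25.4 µg/L

25.4 µg/L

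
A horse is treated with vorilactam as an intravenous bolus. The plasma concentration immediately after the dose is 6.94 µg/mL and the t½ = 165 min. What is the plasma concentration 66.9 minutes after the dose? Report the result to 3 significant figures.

k = ln 2 / 165 = 0.004201 min⁻¹
66.9 min is 0.4055 half-lives, so C = 6.94 × (1/2)^0.4055 = 6.94 × 0.7550 ≈ 5.24 µg/mL

5.24 µg/mL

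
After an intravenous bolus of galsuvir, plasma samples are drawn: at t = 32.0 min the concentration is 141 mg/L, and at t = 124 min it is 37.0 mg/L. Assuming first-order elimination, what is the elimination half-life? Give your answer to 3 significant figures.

k = ln(C₁/C₂) / (t₂ − t₁) = ln(141/37.0) / (124 − 32.0)
  = 1.338 / 92.00 = 0.01454 min⁻¹
t½ = ln 2 / k = ln 2 / 0.01454 ≈ 47.7 minutes

47.7 minutes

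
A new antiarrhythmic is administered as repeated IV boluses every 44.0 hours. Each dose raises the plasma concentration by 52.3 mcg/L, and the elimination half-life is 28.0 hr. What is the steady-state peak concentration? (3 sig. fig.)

78.8 mcg/L

k = ln 2 / 28.0 = 0.02476 hr⁻¹
Fraction remaining after one interval: e^(−kτ) = e^(−0.02476 × 44.0) = 0.3365
R = 1 / (1 − 0.3365) = 1.507
Css,max = 52.3 × 1.507 ≈ 78.8 mcg/L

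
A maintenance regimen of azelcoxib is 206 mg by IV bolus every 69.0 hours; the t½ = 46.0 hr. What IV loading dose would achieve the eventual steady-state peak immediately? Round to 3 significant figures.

319 mg

k = ln 2 / 46.0 = 0.01507 hr⁻¹
Accumulation ratio R = 1 / (1 − e^(−kτ)) = 1 / (1 − e^(−0.01507×69.0)) = 1 / (1 − 0.3536) = 1.547
Loading dose = maintenance dose × R = 206 × 1.547 ≈ 319 mg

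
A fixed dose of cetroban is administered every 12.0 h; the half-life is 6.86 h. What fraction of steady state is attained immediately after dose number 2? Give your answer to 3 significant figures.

0.912

k = ln 2 / 6.86 = 0.1010 h⁻¹
f_n = 1 − e^(−nkτ) = 1 − e^(−2 × 0.1010 × 12.0) = 1 − e^(−2.425) = 1 − 0.08848 ≈ 0.912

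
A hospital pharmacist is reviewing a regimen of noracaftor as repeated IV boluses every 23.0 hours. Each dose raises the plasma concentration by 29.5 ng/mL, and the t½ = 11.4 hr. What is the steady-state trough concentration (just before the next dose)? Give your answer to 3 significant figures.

9.68 ng/mL

k = ln 2 / 11.4 = 0.06080 hr⁻¹
Fraction remaining after one interval: e^(−kτ) = e^(−0.06080 × 23.0) = 0.2470
R = 1 / (1 − 0.2470) = 1.328
Css,max = 29.5 × 1.328 = 39.18 ng/mL
Css,min = Css,max × e^(−kτ) = 39.18 × 0.2470 ≈ 9.68 ng/mL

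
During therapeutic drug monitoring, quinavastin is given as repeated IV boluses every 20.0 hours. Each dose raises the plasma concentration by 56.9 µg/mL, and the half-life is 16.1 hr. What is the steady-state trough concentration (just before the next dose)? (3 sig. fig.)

41.7 µg/mL

k = ln 2 / 16.1 = 0.04305 hr⁻¹
Fraction remaining after one interval: e^(−kτ) = e^(−0.04305 × 20.0) = 0.4227
R = 1 / (1 − 0.4227) = 1.732
Css,max = 56.9 × 1.732 = 98.57 µg/mL
Css,min = Css,max × e^(−kτ) = 98.57 × 0.4227 ≈ 41.7 µg/mL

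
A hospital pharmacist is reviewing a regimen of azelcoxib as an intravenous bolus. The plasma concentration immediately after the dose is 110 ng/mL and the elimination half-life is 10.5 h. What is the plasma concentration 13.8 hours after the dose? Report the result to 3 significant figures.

k = ln 2 / 10.5 = 0.06601 h⁻¹
13.8 h is 1.314 half-lives, so C = 110 × (1/2)^1.314 = 110 × 0.4021 ≈ 44.2 ng/mL

44.2 ng/mL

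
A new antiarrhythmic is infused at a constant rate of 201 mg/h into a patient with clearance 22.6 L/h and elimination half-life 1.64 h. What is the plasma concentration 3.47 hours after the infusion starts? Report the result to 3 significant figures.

6.84 µg/mL

Css = rate / CL = 201 / 22.6 = 8.894 µg/mL
k = ln 2 / 1.64 = 0.4227 h⁻¹
C(t) = Css (1 − e^(−kt)) = 8.894 × (1 − e^(−1.467)) = 8.894 × 0.7693 ≈ 6.84 µg/mL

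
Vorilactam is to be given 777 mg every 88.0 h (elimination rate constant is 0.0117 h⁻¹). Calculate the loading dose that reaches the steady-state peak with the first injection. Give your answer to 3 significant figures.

Accumulation ratio R = 1 / (1 − e^(−kτ)) = 1 / (1 − e^(−0.01170×88.0)) = 1 / (1 − 0.3571) = 1.556
Loading dose = maintenance dose × R = 777 × 1.556 ≈ 1210 mg

1210 mg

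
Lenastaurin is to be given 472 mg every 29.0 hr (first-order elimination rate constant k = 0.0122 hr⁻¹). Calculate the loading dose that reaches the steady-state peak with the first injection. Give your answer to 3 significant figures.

1580 mg

Accumulation ratio R = 1 / (1 − e^(−kτ)) = 1 / (1 − e^(−0.01220×29.0)) = 1 / (1 − 0.7020) = 3.356
Loading dose = maintenance dose × R = 472 × 3.356 ≈ 1580 mg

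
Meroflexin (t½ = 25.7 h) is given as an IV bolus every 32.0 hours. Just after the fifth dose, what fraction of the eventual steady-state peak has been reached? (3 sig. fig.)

0.987

k = ln 2 / 25.7 = 0.02697 h⁻¹
f_n = 1 − e^(−nkτ) = 1 − e^(−5 × 0.02697 × 32.0) = 1 − e^(−4.315) = 1 − 0.01336 ≈ 0.987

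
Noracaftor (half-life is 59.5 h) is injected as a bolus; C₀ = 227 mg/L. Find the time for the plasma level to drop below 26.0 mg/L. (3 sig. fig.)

186 hours

k = ln 2 / 59.5 = 0.01165 h⁻¹
C(t) = C₀ e^(−kt)  ⇒  t = ln(C₀/C) / k
t = ln(227/26.0) / 0.01165 = 2.167 / 0.01165 ≈ 186 hours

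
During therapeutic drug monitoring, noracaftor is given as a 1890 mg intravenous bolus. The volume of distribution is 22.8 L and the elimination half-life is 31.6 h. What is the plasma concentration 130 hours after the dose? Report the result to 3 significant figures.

C₀ = dose / V = 1890 / 22.8 = 82.89 µg/mL
k = ln 2 / 31.6 = 0.02194 h⁻¹
C(t) = C₀ e^(−kt) = 82.89 × e^(−0.02194 × 130) = 82.89 × e^(−2.852) = 82.89 × 0.05775 ≈ 4.79 µg/mL

4.79 µg/mL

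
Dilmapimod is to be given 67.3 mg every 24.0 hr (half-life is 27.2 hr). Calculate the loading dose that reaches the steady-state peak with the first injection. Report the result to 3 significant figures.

k = ln 2 / 27.2 = 0.02548 hr⁻¹
Accumulation ratio R = 1 / (1 − e^(−kτ)) = 1 / (1 − e^(−0.02548×24.0)) = 1 / (1 − 0.5425) = 2.186
Loading dose = maintenance dose × R = 67.3 × 2.186 ≈ 147 mg

147 mg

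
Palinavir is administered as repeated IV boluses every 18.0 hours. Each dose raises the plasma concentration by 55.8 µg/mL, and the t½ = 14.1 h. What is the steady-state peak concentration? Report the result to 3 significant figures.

95.0 µg/mL

k = ln 2 / 14.1 = 0.04916 h⁻¹
Fraction remaining after one interval: e^(−kτ) = e^(−0.04916 × 18.0) = 0.4128
R = 1 / (1 − 0.4128) = 1.703
Css,max = 55.8 × 1.703 ≈ 95.0 µg/mL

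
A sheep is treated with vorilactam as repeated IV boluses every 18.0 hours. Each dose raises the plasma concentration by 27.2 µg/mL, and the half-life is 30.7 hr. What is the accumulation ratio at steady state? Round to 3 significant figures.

2.99

k = ln 2 / 30.7 = 0.02258 hr⁻¹
Fraction remaining after one interval: e^(−kτ) = e^(−0.02258 × 18.0) = 0.6660
R = 1 / (1 − 0.6660) = 1 / 0.3340 ≈ 2.99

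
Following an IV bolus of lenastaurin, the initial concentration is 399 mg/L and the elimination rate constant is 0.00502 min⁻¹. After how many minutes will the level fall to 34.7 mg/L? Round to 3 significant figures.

486 minutes

C(t) = C₀ e^(−kt)  ⇒  t = ln(C₀/C) / k
t = ln(399/34.7) / 0.005020 = 2.442 / 0.005020 ≈ 486 minutes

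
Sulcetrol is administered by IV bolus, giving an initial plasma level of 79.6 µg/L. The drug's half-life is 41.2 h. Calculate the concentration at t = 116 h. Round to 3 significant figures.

11.3 µg/L

k = ln 2 / 41.2 = 0.01682 h⁻¹
116 h is 2.816 half-lives, so C = 79.6 × (1/2)^2.816 = 79.6 × 0.1420 ≈ 11.3 µg/L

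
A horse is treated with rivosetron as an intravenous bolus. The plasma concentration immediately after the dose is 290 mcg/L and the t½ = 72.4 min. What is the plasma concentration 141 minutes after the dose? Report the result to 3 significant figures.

k = ln 2 / 72.4 = 0.009574 min⁻¹
C(t) = C₀ e^(−kt) = 290 × e^(−0.009574 × 141) = 290 × e^(−1.350) = 290 × 0.2593 ≈ 75.2 mcg/L

75.2 mcg/L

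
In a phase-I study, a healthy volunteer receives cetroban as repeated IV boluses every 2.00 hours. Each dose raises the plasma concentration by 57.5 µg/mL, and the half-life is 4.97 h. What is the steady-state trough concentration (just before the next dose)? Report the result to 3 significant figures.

179 µg/mL

k = ln 2 / 4.97 = 0.1395 h⁻¹
Fraction remaining after one interval: e^(−kτ) = e^(−0.1395 × 2.00) = 0.7566
R = 1 / (1 − 0.7566) = 4.108
Css,max = 57.5 × 4.108 = 236.2 µg/mL
Css,min = Css,max × e^(−kτ) = 236.2 × 0.7566 ≈ 179 µg/mL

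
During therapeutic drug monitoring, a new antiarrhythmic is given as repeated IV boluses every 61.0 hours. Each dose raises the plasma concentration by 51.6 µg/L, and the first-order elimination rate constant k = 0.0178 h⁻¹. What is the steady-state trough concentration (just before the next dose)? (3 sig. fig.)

26.3 µg/L

Fraction remaining after one interval: e^(−kτ) = e^(−0.01780 × 61.0) = 0.3376
R = 1 / (1 − 0.3376) = 1.510
Css,max = 51.6 × 1.510 = 77.90 µg/L
Css,min = Css,max × e^(−kτ) = 77.90 × 0.3376 ≈ 26.3 µg/L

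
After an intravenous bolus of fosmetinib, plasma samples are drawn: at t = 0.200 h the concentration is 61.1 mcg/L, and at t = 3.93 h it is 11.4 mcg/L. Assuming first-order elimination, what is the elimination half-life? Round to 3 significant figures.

1.54 hours

k = ln(C₁/C₂) / (t₂ − t₁) = ln(61.1/11.4) / (3.93 − 0.200)
  = 1.679 / 3.730 = 0.4501 h⁻¹
t½ = ln 2 / k = ln 2 / 0.4501 ≈ 1.54 hours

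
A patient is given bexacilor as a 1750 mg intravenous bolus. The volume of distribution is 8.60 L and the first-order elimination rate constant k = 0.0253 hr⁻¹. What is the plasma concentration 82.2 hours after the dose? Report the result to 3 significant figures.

C₀ = dose / V = 1750 / 8.60 = 203.5 µg/mL
C(t) = C₀ e^(−kt) = 203.5 × e^(−0.02530 × 82.2) = 203.5 × e^(−2.080) = 203.5 × 0.1250 ≈ 25.4 µg/mL

25.4 µg/mL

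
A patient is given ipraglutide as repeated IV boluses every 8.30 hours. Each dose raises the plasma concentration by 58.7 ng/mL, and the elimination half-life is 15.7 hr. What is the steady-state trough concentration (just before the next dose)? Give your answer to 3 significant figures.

k = ln 2 / 15.7 = 0.04415 hr⁻¹
Fraction remaining after one interval: e^(−kτ) = e^(−0.04415 × 8.30) = 0.6932
R = 1 / (1 − 0.6932) = 3.259
Css,max = 58.7 × 3.259 = 191.3 ng/mL
Css,min = Css,max × e^(−kτ) = 191.3 × 0.6932 ≈ 133 ng/mL

133 ng/mL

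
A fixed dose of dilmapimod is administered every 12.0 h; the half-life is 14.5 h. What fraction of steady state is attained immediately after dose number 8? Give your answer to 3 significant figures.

k = ln 2 / 14.5 = 0.04780 h⁻¹
f_n = 1 − e^(−nkτ) = 1 − e^(−8 × 0.04780 × 12.0) = 1 − e^(−4.589) = 1 − 0.01016 ≈ 0.990

0.990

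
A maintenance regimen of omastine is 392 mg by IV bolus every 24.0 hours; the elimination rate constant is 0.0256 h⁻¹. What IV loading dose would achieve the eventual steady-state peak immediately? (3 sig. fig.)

854 mg

Accumulation ratio R = 1 / (1 − e^(−kτ)) = 1 / (1 − e^(−0.02560×24.0)) = 1 / (1 − 0.5410) = 2.178
Loading dose = maintenance dose × R = 392 × 2.178 ≈ 854 mg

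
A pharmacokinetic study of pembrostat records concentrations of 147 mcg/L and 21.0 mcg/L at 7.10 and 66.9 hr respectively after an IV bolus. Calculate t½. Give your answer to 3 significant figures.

k = ln(C₁/C₂) / (t₂ − t₁) = ln(147/21.0) / (66.9 − 7.10)
  = 1.946 / 59.80 = 0.03254 hr⁻¹
t½ = ln 2 / k = ln 2 / 0.03254 ≈ 21.3 hours

21.3 hours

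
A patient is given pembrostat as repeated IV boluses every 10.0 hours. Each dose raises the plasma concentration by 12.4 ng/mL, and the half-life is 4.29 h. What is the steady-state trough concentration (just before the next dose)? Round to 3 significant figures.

3.08 ng/mL

k = ln 2 / 4.29 = 0.1616 h⁻¹
Fraction remaining after one interval: e^(−kτ) = e^(−0.1616 × 10.0) = 0.1987
R = 1 / (1 − 0.1987) = 1.248
Css,max = 12.4 × 1.248 = 15.48 ng/mL
Css,min = Css,max × e^(−kτ) = 15.48 × 0.1987 ≈ 3.08 ng/mL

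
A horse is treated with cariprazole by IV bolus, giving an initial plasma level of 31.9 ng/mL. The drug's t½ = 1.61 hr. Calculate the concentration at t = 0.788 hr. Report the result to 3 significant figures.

k = ln 2 / 1.61 = 0.4305 hr⁻¹
C(t) = C₀ e^(−kt) = 31.9 × e^(−0.4305 × 0.788) = 31.9 × e^(−0.3393) = 31.9 × 0.7123 ≈ 22.7 ng/mL

22.7 ng/mL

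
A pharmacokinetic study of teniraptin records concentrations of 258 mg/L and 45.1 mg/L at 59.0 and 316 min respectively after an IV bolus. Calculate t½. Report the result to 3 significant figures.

k = ln(C₁/C₂) / (t₂ − t₁) = ln(258/45.1) / (316 − 59.0)
  = 1.744 / 257.0 = 0.006786 min⁻¹
t½ = ln 2 / k = ln 2 / 0.006786 ≈ 102 minutes

102 minutes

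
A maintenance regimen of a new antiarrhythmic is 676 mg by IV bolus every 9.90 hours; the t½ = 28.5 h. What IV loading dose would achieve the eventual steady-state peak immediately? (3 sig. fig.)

3160 mg

k = ln 2 / 28.5 = 0.02432 h⁻¹
Accumulation ratio R = 1 / (1 − e^(−kτ)) = 1 / (1 − e^(−0.02432×9.90)) = 1 / (1 − 0.7860) = 4.673
Loading dose = maintenance dose × R = 676 × 4.673 ≈ 3160 mg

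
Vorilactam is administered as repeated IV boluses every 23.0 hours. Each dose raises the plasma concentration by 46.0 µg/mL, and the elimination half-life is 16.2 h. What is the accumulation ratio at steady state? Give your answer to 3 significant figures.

k = ln 2 / 16.2 = 0.04279 h⁻¹
Fraction remaining after one interval: e^(−kτ) = e^(−0.04279 × 23.0) = 0.3738
R = 1 / (1 − 0.3738) = 1 / 0.6262 ≈ 1.60

1.60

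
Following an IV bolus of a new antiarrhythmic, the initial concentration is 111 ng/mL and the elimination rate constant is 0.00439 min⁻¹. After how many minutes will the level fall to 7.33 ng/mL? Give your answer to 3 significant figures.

619 minutes

C(t) = C₀ e^(−kt)  ⇒  t = ln(C₀/C) / k
t = ln(111/7.33) / 0.004390 = 2.718 / 0.004390 ≈ 619 minutes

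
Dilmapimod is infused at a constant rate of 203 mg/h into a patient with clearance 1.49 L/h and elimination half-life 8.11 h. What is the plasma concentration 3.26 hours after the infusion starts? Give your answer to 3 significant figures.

Css = rate / CL = 203 / 1.49 = 136.2 µg/mL
k = ln 2 / 8.11 = 0.08547 h⁻¹
C(t) = Css (1 − e^(−kt)) = 136.2 × (1 − e^(−0.2786)) = 136.2 × 0.2432 ≈ 33.1 µg/mL

33.1 µg/mL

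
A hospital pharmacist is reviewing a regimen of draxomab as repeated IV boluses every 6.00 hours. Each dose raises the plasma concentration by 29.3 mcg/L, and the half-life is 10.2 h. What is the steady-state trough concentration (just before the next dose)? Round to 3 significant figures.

58.2 mcg/L

k = ln 2 / 10.2 = 0.06796 h⁻¹
Fraction remaining after one interval: e^(−kτ) = e^(−0.06796 × 6.00) = 0.6652
R = 1 / (1 − 0.6652) = 2.986
Css,max = 29.3 × 2.986 = 87.50 mcg/L
Css,min = Css,max × e^(−kτ) = 87.50 × 0.6652 ≈ 58.2 mcg/L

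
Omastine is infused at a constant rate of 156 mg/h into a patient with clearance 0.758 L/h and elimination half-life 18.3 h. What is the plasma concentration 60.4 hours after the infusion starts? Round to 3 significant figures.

Css = rate / CL = 156 / 0.758 = 205.8 µg/mL
k = ln 2 / 18.3 = 0.03788 h⁻¹
C(t) = Css (1 − e^(−kt)) = 205.8 × (1 − e^(−2.288)) = 205.8 × 0.8985 ≈ 185 µg/mL

185 µg/mL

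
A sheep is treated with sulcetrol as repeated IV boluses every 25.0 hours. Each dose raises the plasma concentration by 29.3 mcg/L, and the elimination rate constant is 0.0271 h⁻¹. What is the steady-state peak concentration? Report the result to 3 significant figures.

Fraction remaining after one interval: e^(−kτ) = e^(−0.02710 × 25.0) = 0.5079
R = 1 / (1 − 0.5079) = 2.032
Css,max = 29.3 × 2.032 ≈ 59.5 mcg/L

59.5 mcg/L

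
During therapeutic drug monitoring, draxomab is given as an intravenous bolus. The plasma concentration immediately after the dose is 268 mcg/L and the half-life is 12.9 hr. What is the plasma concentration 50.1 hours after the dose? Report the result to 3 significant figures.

k = ln 2 / 12.9 = 0.05373 hr⁻¹
C(t) = C₀ e^(−kt) = 268 × e^(−0.05373 × 50.1) = 268 × e^(−2.692) = 268 × 0.06775 ≈ 18.2 mcg/L

18.2 mcg/L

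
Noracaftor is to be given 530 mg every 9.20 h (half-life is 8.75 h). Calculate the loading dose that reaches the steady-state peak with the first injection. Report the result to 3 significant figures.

k = ln 2 / 8.75 = 0.07922 h⁻¹
Accumulation ratio R = 1 / (1 − e^(−kτ)) = 1 / (1 − e^(−0.07922×9.20)) = 1 / (1 − 0.4825) = 1.932
Loading dose = maintenance dose × R = 530 × 1.932 ≈ 1020 mg

1020 mg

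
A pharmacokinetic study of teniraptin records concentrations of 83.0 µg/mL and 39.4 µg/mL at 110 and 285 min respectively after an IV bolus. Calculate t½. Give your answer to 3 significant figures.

k = ln(C₁/C₂) / (t₂ − t₁) = ln(83.0/39.4) / (285 − 110)
  = 0.7451 / 175.0 = 0.004258 min⁻¹
t½ = ln 2 / k = ln 2 / 0.004258 ≈ 163 minutes

163 minutes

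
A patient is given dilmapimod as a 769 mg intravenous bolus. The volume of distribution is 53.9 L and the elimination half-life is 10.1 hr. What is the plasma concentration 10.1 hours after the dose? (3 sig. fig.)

C₀ = dose / V = 769 / 53.9 = 14.27 µg/mL
k = ln 2 / 10.1 = 0.06863 hr⁻¹
C(t) = C₀ e^(−kt) = 14.27 × e^(−0.06863 × 10.1) = 14.27 × e^(−0.6931) = 14.27 × 0.5000 ≈ 7.13 µg/mL

7.13 µg/mL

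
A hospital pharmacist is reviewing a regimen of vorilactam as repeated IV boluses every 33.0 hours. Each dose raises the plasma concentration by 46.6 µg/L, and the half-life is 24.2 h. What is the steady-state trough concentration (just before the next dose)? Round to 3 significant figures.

29.6 µg/L

k = ln 2 / 24.2 = 0.02864 h⁻¹
Fraction remaining after one interval: e^(−kτ) = e^(−0.02864 × 33.0) = 0.3886
R = 1 / (1 − 0.3886) = 1.636
Css,max = 46.6 × 1.636 = 76.22 µg/L
Css,min = Css,max × e^(−kτ) = 76.22 × 0.3886 ≈ 29.6 µg/L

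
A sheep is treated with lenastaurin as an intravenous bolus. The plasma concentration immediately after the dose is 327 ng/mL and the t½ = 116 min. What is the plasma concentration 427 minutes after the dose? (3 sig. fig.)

25.5 ng/mL

k = ln 2 / 116 = 0.005975 min⁻¹
C(t) = C₀ e^(−kt) = 327 × e^(−0.005975 × 427) = 327 × e^(−2.551) = 327 × 0.07796 ≈ 25.5 ng/mL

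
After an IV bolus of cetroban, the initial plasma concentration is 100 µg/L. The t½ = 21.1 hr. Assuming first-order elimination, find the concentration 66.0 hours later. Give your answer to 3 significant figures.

11.4 µg/L

k = ln 2 / 21.1 = 0.03285 hr⁻¹
66.0 hr is 3.128 half-lives, so C = 100 × (1/2)^3.128 = 100 × 0.1144 ≈ 11.4 µg/L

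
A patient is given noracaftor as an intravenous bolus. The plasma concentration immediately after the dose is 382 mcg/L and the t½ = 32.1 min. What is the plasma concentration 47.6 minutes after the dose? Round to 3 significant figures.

137 mcg/L

k = ln 2 / 32.1 = 0.02159 min⁻¹
C(t) = C₀ e^(−kt) = 382 × e^(−0.02159 × 47.6) = 382 × e^(−1.028) = 382 × 0.3578 ≈ 137 mcg/L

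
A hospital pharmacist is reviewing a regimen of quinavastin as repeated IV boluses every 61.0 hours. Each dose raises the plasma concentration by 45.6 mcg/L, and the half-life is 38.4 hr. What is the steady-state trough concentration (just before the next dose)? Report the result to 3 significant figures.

k = ln 2 / 38.4 = 0.01805 hr⁻¹
Fraction remaining after one interval: e^(−kτ) = e^(−0.01805 × 61.0) = 0.3325
R = 1 / (1 − 0.3325) = 1.498
Css,max = 45.6 × 1.498 = 68.32 mcg/L
Css,min = Css,max × e^(−kτ) = 68.32 × 0.3325 ≈ 22.7 mcg/L

22.7 mcg/L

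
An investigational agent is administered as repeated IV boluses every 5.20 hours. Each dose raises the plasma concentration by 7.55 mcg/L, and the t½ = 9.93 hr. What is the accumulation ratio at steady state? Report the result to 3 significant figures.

k = ln 2 / 9.93 = 0.06980 hr⁻¹
Fraction remaining after one interval: e^(−kτ) = e^(−0.06980 × 5.20) = 0.6956
R = 1 / (1 − 0.6956) = 1 / 0.3044 ≈ 3.29

3.29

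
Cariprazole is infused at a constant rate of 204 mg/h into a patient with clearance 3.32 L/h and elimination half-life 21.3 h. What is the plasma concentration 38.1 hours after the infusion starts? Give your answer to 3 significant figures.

Css = rate / CL = 204 / 3.32 = 61.45 mg/L
k = ln 2 / 21.3 = 0.03254 h⁻¹
C(t) = Css (1 − e^(−kt)) = 61.45 × (1 − e^(−1.240)) = 61.45 × 0.7106 ≈ 43.7 mg/L

43.7 mg/L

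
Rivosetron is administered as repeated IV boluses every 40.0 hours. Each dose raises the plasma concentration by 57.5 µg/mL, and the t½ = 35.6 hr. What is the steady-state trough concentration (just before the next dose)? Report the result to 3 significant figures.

48.8 µg/mL

k = ln 2 / 35.6 = 0.01947 hr⁻¹
Fraction remaining after one interval: e^(−kτ) = e^(−0.01947 × 40.0) = 0.4589
R = 1 / (1 − 0.4589) = 1.848
Css,max = 57.5 × 1.848 = 106.3 µg/mL
Css,min = Css,max × e^(−kτ) = 106.3 × 0.4589 ≈ 48.8 µg/mL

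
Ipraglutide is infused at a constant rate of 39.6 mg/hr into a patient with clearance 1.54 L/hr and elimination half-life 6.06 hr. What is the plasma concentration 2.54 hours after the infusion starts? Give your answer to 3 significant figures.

6.48 µg/mL

Css = rate / CL = 39.6 / 1.54 = 25.71 µg/mL
k = ln 2 / 6.06 = 0.1144 hr⁻¹
C(t) = Css (1 − e^(−kt)) = 25.71 × (1 − e^(−0.2905)) = 25.71 × 0.2521 ≈ 6.48 µg/mL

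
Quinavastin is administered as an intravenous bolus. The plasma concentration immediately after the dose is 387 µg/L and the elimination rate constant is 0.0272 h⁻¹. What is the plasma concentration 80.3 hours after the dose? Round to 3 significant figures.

C(t) = C₀ e^(−kt) = 387 × e^(−0.02720 × 80.3) = 387 × e^(−2.184) = 387 × 0.1126 ≈ 43.6 µg/L

43.6 µg/L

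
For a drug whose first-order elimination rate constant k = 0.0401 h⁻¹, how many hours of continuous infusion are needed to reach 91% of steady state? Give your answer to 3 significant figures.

f = 1 − e^(−kt)  ⇒  t = −ln(1 − f) / k
t = −ln(1 − 0.91) / 0.04010 = 2.408 / 0.04010 ≈ 60.0 hours

60.0 hours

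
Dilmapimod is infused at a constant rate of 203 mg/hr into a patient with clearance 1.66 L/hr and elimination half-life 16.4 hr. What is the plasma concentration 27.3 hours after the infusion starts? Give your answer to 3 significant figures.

Css = rate / CL = 203 / 1.66 = 122.3 µg/mL
k = ln 2 / 16.4 = 0.04227 hr⁻¹
C(t) = Css (1 − e^(−kt)) = 122.3 × (1 − e^(−1.154)) = 122.3 × 0.6846 ≈ 83.7 µg/mL

83.7 µg/mL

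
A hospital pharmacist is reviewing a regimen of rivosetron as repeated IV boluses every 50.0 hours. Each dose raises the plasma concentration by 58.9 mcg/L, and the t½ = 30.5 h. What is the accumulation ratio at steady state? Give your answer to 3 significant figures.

k = ln 2 / 30.5 = 0.02273 h⁻¹
Fraction remaining after one interval: e^(−kτ) = e^(−0.02273 × 50.0) = 0.3210
R = 1 / (1 − 0.3210) = 1 / 0.6790 ≈ 1.47

1.47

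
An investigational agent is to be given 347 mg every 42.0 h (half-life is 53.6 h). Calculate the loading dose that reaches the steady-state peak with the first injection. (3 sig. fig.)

k = ln 2 / 53.6 = 0.01293 h⁻¹
Accumulation ratio R = 1 / (1 − e^(−kτ)) = 1 / (1 − e^(−0.01293×42.0)) = 1 / (1 − 0.5809) = 2.386
Loading dose = maintenance dose × R = 347 × 2.386 ≈ 828 mg

828 mg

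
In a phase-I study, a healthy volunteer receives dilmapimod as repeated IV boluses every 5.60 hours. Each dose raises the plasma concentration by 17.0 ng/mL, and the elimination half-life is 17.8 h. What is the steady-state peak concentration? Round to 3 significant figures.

k = ln 2 / 17.8 = 0.03894 h⁻¹
Fraction remaining after one interval: e^(−kτ) = e^(−0.03894 × 5.60) = 0.8041
R = 1 / (1 − 0.8041) = 5.104
Css,max = 17.0 × 5.104 ≈ 86.8 ng/mL

86.8 ng/mL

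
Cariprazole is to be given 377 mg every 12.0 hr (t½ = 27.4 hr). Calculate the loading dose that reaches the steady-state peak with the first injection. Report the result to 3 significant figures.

1440 mg

k = ln 2 / 27.4 = 0.02530 hr⁻¹
Accumulation ratio R = 1 / (1 − e^(−kτ)) = 1 / (1 − e^(−0.02530×12.0)) = 1 / (1 − 0.7382) = 3.819
Loading dose = maintenance dose × R = 377 × 3.819 ≈ 1440 mg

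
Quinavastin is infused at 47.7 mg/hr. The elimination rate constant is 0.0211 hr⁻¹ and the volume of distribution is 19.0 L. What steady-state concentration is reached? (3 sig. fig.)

119 µg/mL

CL = k · V = 0.0211 × 19.0 = 0.4009 L/hr
Css = rate / CL = 47.7 / 0.4009 ≈ 119 µg/mL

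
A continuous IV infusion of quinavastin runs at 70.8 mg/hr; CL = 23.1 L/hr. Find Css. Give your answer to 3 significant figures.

3.06 µg/mL

Css = infusion rate / CL = 70.8 / 23.1 ≈ 3.06 µg/mL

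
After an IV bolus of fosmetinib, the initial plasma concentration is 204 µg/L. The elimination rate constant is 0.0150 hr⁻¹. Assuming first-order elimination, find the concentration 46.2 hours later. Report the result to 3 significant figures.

102 µg/L

C(t) = C₀ e^(−kt) = 204 × e^(−0.01500 × 46.2) = 204 × e^(−0.6930) = 204 × 0.5001 ≈ 102 µg/L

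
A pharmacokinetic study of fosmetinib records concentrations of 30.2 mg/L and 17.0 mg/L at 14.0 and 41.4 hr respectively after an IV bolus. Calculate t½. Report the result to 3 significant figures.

k = ln(C₁/C₂) / (t₂ − t₁) = ln(30.2/17.0) / (41.4 − 14.0)
  = 0.5746 / 27.40 = 0.02097 hr⁻¹
t½ = ln 2 / k = ln 2 / 0.02097 ≈ 33.1 hours

33.1 hours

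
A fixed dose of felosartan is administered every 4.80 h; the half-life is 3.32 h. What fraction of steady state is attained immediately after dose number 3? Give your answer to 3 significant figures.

k = ln 2 / 3.32 = 0.2088 h⁻¹
f_n = 1 − e^(−nkτ) = 1 − e^(−3 × 0.2088 × 4.80) = 1 − e^(−3.006) = 1 − 0.04947 ≈ 0.951

0.951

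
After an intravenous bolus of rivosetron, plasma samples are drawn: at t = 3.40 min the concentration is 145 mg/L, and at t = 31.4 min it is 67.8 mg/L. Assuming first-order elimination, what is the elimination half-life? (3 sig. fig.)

25.5 minutes

k = ln(C₁/C₂) / (t₂ − t₁) = ln(145/67.8) / (31.4 − 3.40)
  = 0.7602 / 28.00 = 0.02715 min⁻¹
t½ = ln 2 / k = ln 2 / 0.02715 ≈ 25.5 minutes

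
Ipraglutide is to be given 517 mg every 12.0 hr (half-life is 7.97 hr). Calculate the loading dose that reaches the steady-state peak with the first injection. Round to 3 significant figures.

798 mg

k = ln 2 / 7.97 = 0.08697 hr⁻¹
Accumulation ratio R = 1 / (1 − e^(−kτ)) = 1 / (1 − e^(−0.08697×12.0)) = 1 / (1 − 0.3522) = 1.544
Loading dose = maintenance dose × R = 517 × 1.544 ≈ 798 mg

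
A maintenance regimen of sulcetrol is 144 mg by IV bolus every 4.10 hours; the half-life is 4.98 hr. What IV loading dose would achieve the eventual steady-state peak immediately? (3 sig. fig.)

k = ln 2 / 4.98 = 0.1392 hr⁻¹
Accumulation ratio R = 1 / (1 − e^(−kτ)) = 1 / (1 − e^(−0.1392×4.10)) = 1 / (1 − 0.5652) = 2.300
Loading dose = maintenance dose × R = 144 × 2.300 ≈ 331 mg

331 mg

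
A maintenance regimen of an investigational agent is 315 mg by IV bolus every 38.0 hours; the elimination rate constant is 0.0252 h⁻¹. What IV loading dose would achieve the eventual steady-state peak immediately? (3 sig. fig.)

Accumulation ratio R = 1 / (1 − e^(−kτ)) = 1 / (1 − e^(−0.02520×38.0)) = 1 / (1 − 0.3838) = 1.623
Loading dose = maintenance dose × R = 315 × 1.623 ≈ 511 mg

511 mg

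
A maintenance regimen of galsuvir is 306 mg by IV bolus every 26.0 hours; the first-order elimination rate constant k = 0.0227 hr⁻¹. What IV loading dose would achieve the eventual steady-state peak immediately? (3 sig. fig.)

686 mg

Accumulation ratio R = 1 / (1 − e^(−kτ)) = 1 / (1 − e^(−0.02270×26.0)) = 1 / (1 − 0.5542) = 2.243
Loading dose = maintenance dose × R = 306 × 2.243 ≈ 686 mg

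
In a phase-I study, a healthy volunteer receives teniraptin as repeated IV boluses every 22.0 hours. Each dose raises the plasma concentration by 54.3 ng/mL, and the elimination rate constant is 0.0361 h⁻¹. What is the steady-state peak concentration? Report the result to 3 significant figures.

99.1 ng/mL

Fraction remaining after one interval: e^(−kτ) = e^(−0.03610 × 22.0) = 0.4519
R = 1 / (1 − 0.4519) = 1.825
Css,max = 54.3 × 1.825 ≈ 99.1 ng/mL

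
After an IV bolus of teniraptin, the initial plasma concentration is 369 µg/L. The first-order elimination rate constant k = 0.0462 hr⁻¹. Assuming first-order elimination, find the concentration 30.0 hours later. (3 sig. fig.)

92.3 µg/L

C(t) = C₀ e^(−kt) = 369 × e^(−0.04620 × 30.0) = 369 × e^(−1.386) = 369 × 0.2501 ≈ 92.3 µg/L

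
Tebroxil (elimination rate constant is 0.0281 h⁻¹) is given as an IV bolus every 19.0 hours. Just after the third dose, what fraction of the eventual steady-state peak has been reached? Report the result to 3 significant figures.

f_n = 1 − e^(−nkτ) = 1 − e^(−3 × 0.02810 × 19.0) = 1 − e^(−1.602) = 1 − 0.2016 ≈ 0.798

0.798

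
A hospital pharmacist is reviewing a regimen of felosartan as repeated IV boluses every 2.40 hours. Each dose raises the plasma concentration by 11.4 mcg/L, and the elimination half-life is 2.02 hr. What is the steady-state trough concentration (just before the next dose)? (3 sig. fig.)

8.92 mcg/L

k = ln 2 / 2.02 = 0.3431 hr⁻¹
Fraction remaining after one interval: e^(−kτ) = e^(−0.3431 × 2.40) = 0.4389
R = 1 / (1 − 0.4389) = 1.782
Css,max = 11.4 × 1.782 = 20.32 mcg/L
Css,min = Css,max × e^(−kτ) = 20.32 × 0.4389 ≈ 8.92 mcg/L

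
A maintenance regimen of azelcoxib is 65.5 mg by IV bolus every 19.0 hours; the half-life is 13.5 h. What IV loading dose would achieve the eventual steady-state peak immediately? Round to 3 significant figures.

105 mg

k = ln 2 / 13.5 = 0.05134 h⁻¹
Accumulation ratio R = 1 / (1 − e^(−kτ)) = 1 / (1 − e^(−0.05134×19.0)) = 1 / (1 − 0.3770) = 1.605
Loading dose = maintenance dose × R = 65.5 × 1.605 ≈ 105 mg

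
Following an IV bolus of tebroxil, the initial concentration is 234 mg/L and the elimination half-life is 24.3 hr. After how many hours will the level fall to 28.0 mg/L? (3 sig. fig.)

k = ln 2 / 24.3 = 0.02852 hr⁻¹
C(t) = C₀ e^(−kt)  ⇒  t = ln(C₀/C) / k
t = ln(234/28.0) / 0.02852 = 2.123 / 0.02852 ≈ 74.4 hours

74.4 hours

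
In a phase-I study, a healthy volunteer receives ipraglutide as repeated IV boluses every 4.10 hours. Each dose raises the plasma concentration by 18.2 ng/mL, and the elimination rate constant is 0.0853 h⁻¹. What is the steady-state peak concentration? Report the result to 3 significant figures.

Fraction remaining after one interval: e^(−kτ) = e^(−0.08530 × 4.10) = 0.7049
R = 1 / (1 − 0.7049) = 3.388
Css,max = 18.2 × 3.388 ≈ 61.7 ng/mL

61.7 ng/mL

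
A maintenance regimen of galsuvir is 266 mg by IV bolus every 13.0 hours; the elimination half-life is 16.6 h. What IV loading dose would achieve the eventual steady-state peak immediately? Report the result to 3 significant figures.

635 mg

k = ln 2 / 16.6 = 0.04176 h⁻¹
Accumulation ratio R = 1 / (1 − e^(−kτ)) = 1 / (1 − e^(−0.04176×13.0)) = 1 / (1 − 0.5811) = 2.387
Loading dose = maintenance dose × R = 266 × 2.387 ≈ 635 mg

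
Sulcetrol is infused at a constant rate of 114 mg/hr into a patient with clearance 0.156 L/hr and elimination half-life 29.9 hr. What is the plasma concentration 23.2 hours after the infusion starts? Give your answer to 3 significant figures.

304 mg/L

Css = rate / CL = 114 / 0.156 = 730.8 mg/L
k = ln 2 / 29.9 = 0.02318 hr⁻¹
C(t) = Css (1 − e^(−kt)) = 730.8 × (1 − e^(−0.5378)) = 730.8 × 0.4160 ≈ 304 mg/L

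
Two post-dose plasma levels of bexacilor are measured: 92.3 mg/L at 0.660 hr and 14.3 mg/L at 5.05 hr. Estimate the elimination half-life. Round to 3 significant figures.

k = ln(C₁/C₂) / (t₂ − t₁) = ln(92.3/14.3) / (5.05 − 0.660)
  = 1.865 / 4.390 = 0.4248 hr⁻¹
t½ = ln 2 / k = ln 2 / 0.4248 ≈ 1.63 hours

1.63 hours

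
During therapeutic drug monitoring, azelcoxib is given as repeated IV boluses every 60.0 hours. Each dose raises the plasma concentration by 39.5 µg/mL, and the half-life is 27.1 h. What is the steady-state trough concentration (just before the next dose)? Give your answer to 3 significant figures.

k = ln 2 / 27.1 = 0.02558 h⁻¹
Fraction remaining after one interval: e^(−kτ) = e^(−0.02558 × 60.0) = 0.2155
R = 1 / (1 − 0.2155) = 1.275
Css,max = 39.5 × 1.275 = 50.35 µg/mL
Css,min = Css,max × e^(−kτ) = 50.35 × 0.2155 ≈ 10.9 µg/mL

10.9 µg/mL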